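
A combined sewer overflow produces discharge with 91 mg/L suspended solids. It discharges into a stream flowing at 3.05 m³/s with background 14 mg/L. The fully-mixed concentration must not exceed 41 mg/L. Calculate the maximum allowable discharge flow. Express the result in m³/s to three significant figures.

Mass balance at complete mixing: C_std·(Q_w + Q_r) = Q_w·C_e + Q_r·C_b.
Rearranging, Q_w = Q_r·(C_std − C_b)/(C_e − C_std) = 3.05·(41 − 14) / (91 − 41) = 1.647 m³/s.

1.65 m³/s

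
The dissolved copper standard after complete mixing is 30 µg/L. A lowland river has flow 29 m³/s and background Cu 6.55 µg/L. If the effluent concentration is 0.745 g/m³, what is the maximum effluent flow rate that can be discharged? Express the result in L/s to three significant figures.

951 L/s

6.55 µg/L = 0.00655 mg/L.
30 µg/L = 0.03 mg/L.
Mass balance at complete mixing: C_std·(Q_w + Q_r) = Q_w·C_e + Q_r·C_b.
Rearranging, Q_w = Q_r·(C_std − C_b)/(C_e − C_std) = 29·(0.03 − 0.00655) / (0.745 − 0.03) = 0.9511 m³/s.
= 951.1 L/s.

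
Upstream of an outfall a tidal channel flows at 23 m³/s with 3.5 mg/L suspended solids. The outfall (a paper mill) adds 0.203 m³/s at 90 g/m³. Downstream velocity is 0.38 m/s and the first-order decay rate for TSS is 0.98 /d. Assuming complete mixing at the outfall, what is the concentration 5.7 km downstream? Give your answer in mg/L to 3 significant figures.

After complete mixing, C₀ = (0.203·90 + 23·3.5) / 23.2 = 4.257 mg/L.
Travel time t = 5700 m / 0.38 m/s = 1.5e+04 s = 0.1736 d.
C = 4.257·exp(−0.98·0.1736) = 4.257·0.8435 = 3.591 mg/L.

3.59 mg/L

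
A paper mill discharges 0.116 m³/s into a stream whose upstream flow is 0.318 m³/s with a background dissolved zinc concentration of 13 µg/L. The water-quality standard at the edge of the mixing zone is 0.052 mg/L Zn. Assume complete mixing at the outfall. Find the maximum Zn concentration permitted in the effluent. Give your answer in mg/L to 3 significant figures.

0.159 mg/L

13 µg/L = 0.013 mg/L.
Mass balance: 0.052·0.434 = 0.116·Cₑ + 0.318·0.013.
Cₑ = (0.02257 − 0.004134) / 0.116 = 0.1589 mg/L.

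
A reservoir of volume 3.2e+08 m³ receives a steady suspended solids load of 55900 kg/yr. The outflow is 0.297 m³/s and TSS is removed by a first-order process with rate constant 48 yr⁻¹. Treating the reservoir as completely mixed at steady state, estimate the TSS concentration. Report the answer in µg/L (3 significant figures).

Outflow Q = 0.297 m³/s × 3.156e+07 s/yr = 9.373e+06 m³/yr.
Steady-state CSTR mass balance: W = Q·C + k·V·C, so C = W/(Q + kV).
Q + kV = 9.373e+06 + 48·3.2e+08 = 1.537e+10 m³/yr.
C = 55900/1.537e+10 = 3.637e-06 kg/m³ = 0.003637 mg/L = 3.637 µg/L.

3.64 µg/L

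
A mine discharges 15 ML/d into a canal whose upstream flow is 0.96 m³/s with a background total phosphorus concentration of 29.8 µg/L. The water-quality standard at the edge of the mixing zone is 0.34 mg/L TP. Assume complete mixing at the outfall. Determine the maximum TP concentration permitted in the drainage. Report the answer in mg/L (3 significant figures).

15 ML/d = 0.1736 m³/s.
29.8 µg/L = 0.0298 mg/L.
Mass balance: 0.34·1.134 = 0.1736·Cₑ + 0.96·0.0298.
Cₑ = (0.3854 − 0.02861) / 0.1736 = 2.055 mg/L.

2.06 mg/L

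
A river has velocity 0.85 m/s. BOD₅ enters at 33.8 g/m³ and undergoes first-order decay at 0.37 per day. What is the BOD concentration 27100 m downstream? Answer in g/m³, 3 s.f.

29.5 g/m³

Travel time t = 27100 m / 0.85 m/s = 2.71e+04/0.85 = 3.188e+04 s = 0.369 d.
First-order decay: C = 33.8·exp(−0.37·0.369) = 33.8·0.8724 = 29.49 g/m³.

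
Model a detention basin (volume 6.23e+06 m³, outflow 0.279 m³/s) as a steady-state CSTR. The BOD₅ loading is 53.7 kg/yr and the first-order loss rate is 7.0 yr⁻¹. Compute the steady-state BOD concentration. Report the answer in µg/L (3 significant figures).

1.02 µg/L

Outflow Q = 0.279 m³/s × 3.156e+07 s/yr = 8.805e+06 m³/yr.
Steady-state CSTR mass balance: W = Q·C + k·V·C, so C = W/(Q + kV).
Q + kV = 8.805e+06 + 7.0·6.23e+06 = 5.241e+07 m³/yr.
C = 53.7/5.241e+07 = 1.025e-06 kg/m³ = 0.001025 mg/L = 1.025 µg/L.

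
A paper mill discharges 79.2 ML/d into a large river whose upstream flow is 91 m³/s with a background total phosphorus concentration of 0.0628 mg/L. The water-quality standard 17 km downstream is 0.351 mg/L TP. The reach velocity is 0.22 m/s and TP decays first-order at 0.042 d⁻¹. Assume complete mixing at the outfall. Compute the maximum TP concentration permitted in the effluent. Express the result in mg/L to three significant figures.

79.2 ML/d = 0.9167 m³/s.
Travel time to the compliance point: t = 1.7e+04/0.22 = 7.727e+04 s = 0.8944 d; decay factor exp(−0.042·0.8944) = 0.9631.
So the concentration just after mixing may be at most 0.351/0.9631 = 0.3644 mg/L.
Mass balance: 0.3644·91.92 = 0.9167·Cₑ + 91·0.0628.
Cₑ = (33.5 − 5.715) / 0.9167 = 30.31 mg/L.

30.3 mg/L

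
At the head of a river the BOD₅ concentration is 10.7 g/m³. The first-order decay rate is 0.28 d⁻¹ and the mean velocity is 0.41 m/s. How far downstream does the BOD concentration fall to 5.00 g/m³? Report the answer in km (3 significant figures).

96.3 km

From C = C₀·e^(−kt), t = ln(C₀/C)/k = ln(10.7/5.00)/0.28 = 0.7608/0.28 = 2.717 d.
Distance = v·t = 0.41 m/s × 2.348e+05 s = 9.625e+04 m = 96.25 km.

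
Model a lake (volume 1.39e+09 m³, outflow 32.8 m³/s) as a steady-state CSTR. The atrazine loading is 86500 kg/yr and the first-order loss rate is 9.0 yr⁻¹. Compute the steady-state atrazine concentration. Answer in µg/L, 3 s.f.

6.39 µg/L

Outflow Q = 32.8 m³/s × 3.156e+07 s/yr = 1.035e+09 m³/yr.
Steady-state CSTR mass balance: W = Q·C + k·V·C, so C = W/(Q + kV).
Q + kV = 1.035e+09 + 9.0·1.39e+09 = 1.355e+10 m³/yr.
C = 86500/1.355e+10 = 6.386e-06 kg/m³ = 0.006386 mg/L = 6.386 µg/L.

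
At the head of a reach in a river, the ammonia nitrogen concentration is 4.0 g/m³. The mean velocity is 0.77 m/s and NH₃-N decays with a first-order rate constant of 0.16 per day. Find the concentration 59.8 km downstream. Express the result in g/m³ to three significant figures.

Travel time t = 59.8 km / 0.77 m/s = 5.98e+04/0.77 = 7.766e+04 s = 0.8989 d.
First-order decay: C = 4.0·exp(−0.16·0.8989) = 4.0·0.866 = 3.464 g/m³.

3.46 g/m³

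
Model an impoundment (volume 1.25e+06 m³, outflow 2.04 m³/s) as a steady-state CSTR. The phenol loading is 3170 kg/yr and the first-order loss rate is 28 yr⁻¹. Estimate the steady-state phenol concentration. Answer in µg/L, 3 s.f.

Outflow Q = 2.04 m³/s × 3.156e+07 s/yr = 6.438e+07 m³/yr.
Steady-state CSTR mass balance: W = Q·C + k·V·C, so C = W/(Q + kV).
Q + kV = 6.438e+07 + 28·1.25e+06 = 9.938e+07 m³/yr.
C = 3170/9.938e+07 = 3.19e-05 kg/m³ = 0.0319 mg/L = 31.9 µg/L.

31.9 µg/L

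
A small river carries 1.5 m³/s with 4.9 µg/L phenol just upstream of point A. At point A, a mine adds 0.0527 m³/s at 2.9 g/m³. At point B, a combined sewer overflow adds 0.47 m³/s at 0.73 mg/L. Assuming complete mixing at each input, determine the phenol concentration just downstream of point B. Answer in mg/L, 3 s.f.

4.9 µg/L = 0.0049 mg/L.
After input A: C = (1.5·0.0049 + 0.0527·2.9) / 1.553 = 0.1032 mg/L.
After input B: C = (1.553·0.1032 + 0.47·0.73) / 2.023 = 0.2488 mg/L.

0.249 mg/L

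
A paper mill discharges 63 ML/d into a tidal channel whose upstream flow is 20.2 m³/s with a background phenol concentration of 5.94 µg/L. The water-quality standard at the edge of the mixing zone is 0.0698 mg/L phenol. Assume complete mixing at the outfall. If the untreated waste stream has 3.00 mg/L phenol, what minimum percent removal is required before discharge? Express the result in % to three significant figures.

38.7 %

63 ML/d = 0.7292 m³/s.
5.94 µg/L = 0.00594 mg/L.
Mass balance: 0.0698·20.93 = 0.7292·Cₑ + 20.2·0.00594.
Cₑ = (1.461 − 0.12) / 0.7292 = 1.839 mg/L.
Required removal = 1 − 1.839/3.00 = 38.7 %.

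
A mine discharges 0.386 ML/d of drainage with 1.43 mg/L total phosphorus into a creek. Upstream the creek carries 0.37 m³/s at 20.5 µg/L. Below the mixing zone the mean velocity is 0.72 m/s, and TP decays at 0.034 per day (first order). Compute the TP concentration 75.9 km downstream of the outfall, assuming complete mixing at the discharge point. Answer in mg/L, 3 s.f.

0.0358 mg/L

0.386 ML/d = 0.004468 m³/s.
20.5 µg/L = 0.0205 mg/L.
After complete mixing, C₀ = (0.004468·1.43 + 0.37·0.0205) / 0.3745 = 0.03732 mg/L.
Travel time t = 7.59e+04 m / 0.72 m/s = 1.054e+05 s = 1.22 d.
C = 0.03732·exp(−0.034·1.22) = 0.03732·0.9594 = 0.0358 mg/L.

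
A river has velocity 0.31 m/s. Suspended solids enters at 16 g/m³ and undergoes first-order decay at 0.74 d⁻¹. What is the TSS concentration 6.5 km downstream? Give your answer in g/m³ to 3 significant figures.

13.4 g/m³

Travel time t = 6.5 km / 0.31 m/s = 6500/0.31 = 2.097e+04 s = 0.2427 d.
First-order decay: C = 16·exp(−0.74·0.2427) = 16·0.8356 = 13.37 g/m³.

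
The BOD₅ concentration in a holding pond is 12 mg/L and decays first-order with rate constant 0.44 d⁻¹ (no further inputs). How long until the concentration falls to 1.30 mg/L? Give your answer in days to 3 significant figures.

t = ln(C₀/C)/k = ln(12/1.30)/0.44 = 2.223/0.44 = 5.051 d.

5.05 d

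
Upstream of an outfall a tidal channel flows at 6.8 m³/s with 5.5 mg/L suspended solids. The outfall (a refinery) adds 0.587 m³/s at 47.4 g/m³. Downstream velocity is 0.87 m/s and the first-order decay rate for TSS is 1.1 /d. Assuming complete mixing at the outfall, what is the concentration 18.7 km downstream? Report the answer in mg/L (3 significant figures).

6.72 mg/L

After complete mixing, C₀ = (0.587·47.4 + 6.8·5.5) / 7.387 = 8.83 mg/L.
Travel time t = 1.87e+04 m / 0.87 m/s = 2.149e+04 s = 0.2488 d.
C = 8.83·exp(−1.1·0.2488) = 8.83·0.7606 = 6.716 mg/L.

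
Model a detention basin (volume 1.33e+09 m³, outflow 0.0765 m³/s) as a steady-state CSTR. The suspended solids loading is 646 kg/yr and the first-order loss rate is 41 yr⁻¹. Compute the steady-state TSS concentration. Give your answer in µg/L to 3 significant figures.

0.0118 µg/L

Outflow Q = 0.0765 m³/s × 3.156e+07 s/yr = 2.414e+06 m³/yr.
Steady-state CSTR mass balance: W = Q·C + k·V·C, so C = W/(Q + kV).
Q + kV = 2.414e+06 + 41·1.33e+09 = 5.453e+10 m³/yr.
C = 646/5.453e+10 = 1.185e-08 kg/m³ = 1.185e-05 mg/L = 0.01185 µg/L.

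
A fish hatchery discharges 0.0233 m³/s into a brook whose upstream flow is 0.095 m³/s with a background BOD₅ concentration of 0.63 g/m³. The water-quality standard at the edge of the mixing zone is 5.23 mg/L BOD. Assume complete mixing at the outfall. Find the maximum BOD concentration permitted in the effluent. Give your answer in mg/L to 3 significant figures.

24.0 mg/L

Mass balance: 5.23·0.1183 = 0.0233·Cₑ + 0.095·0.63.
Cₑ = (0.6187 − 0.05985) / 0.0233 = 23.99 mg/L.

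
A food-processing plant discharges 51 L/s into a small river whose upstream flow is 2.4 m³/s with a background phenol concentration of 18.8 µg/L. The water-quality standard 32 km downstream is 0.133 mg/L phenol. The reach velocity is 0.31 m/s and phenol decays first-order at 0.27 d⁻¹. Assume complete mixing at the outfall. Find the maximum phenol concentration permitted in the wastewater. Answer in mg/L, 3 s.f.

51 L/s = 0.051 m³/s.
18.8 µg/L = 0.0188 mg/L.
Travel time to the compliance point: t = 3.2e+04/0.31 = 1.032e+05 s = 1.195 d; decay factor exp(−0.27·1.195) = 0.7243.
So the concentration just after mixing may be at most 0.133/0.7243 = 0.1836 mg/L.
Mass balance: 0.1836·2.451 = 0.051·Cₑ + 2.4·0.0188.
Cₑ = (0.4501 − 0.04512) / 0.051 = 7.94 mg/L.

7.94 mg/L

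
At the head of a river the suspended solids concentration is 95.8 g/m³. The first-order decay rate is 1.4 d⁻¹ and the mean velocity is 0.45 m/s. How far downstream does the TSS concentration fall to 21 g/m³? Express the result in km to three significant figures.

42.1 km

From C = C₀·e^(−kt), t = ln(C₀/C)/k = ln(95.8/21)/1.4 = 1.518/1.4 = 1.084 d.
Distance = v·t = 0.45 m/s × 9.367e+04 s = 4.215e+04 m = 42.15 km.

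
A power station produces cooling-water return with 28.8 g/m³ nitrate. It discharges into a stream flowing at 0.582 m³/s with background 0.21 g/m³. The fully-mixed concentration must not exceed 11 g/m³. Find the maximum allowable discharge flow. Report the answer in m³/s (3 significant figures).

0.353 m³/s

Mass balance at complete mixing: C_std·(Q_w + Q_r) = Q_w·C_e + Q_r·C_b.
Rearranging, Q_w = Q_r·(C_std − C_b)/(C_e − C_std) = 0.582·(11 − 0.21) / (28.8 − 11) = 0.3528 m³/s.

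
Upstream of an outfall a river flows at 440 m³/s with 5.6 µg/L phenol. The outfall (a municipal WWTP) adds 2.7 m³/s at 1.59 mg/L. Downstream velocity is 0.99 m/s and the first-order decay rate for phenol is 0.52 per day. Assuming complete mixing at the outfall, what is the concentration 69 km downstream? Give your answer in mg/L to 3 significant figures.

5.6 µg/L = 0.0056 mg/L.
After complete mixing, C₀ = (2.7·1.59 + 440·0.0056) / 442.7 = 0.01526 mg/L.
Travel time t = 6.9e+04 m / 0.99 m/s = 6.97e+04 s = 0.8067 d.
C = 0.01526·exp(−0.52·0.8067) = 0.01526·0.6574 = 0.01003 mg/L.

0.0100 mg/L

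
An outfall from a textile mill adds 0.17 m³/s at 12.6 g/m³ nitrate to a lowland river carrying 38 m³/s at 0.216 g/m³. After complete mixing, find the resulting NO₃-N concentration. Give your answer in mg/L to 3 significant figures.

0.271 mg/L

Conservation of mass across the mixing zone: C = (0.17·12.6 + 38·0.216) / (0.17 + 38) = 10.35/38.17 = 0.2712 mg/L.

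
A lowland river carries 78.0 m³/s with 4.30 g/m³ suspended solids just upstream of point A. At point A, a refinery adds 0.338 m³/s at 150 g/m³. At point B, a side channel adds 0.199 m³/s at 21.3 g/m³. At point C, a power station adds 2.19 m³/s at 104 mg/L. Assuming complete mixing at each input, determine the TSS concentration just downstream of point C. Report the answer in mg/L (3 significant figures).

After input A: C = (78·4.3 + 0.338·150) / 78.34 = 4.929 mg/L.
After input B: C = (78.34·4.929 + 0.199·21.3) / 78.54 = 4.97 mg/L.
After input C: C = (78.54·4.97 + 2.19·104) / 80.73 = 7.657 mg/L.

7.66 mg/L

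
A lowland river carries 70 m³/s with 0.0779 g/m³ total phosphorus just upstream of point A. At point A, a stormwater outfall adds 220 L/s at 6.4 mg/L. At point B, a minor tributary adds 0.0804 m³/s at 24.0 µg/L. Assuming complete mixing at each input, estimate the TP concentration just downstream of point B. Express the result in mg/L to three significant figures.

0.0976 mg/L

220 L/s = 0.22 m³/s.
After input A: C = (70·0.0779 + 0.22·6.4) / 70.22 = 0.09771 mg/L.
24.0 µg/L = 0.024 mg/L.
After input B: C = (70.22·0.09771 + 0.0804·0.024) / 70.3 = 0.09762 mg/L.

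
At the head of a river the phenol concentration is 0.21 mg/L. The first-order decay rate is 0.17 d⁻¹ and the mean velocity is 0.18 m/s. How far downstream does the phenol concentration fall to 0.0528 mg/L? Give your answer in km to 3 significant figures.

From C = C₀·e^(−kt), t = ln(C₀/C)/k = ln(0.21/0.0528)/0.17 = 1.381/0.17 = 8.121 d.
Distance = v·t = 0.18 m/s × 7.017e+05 s = 1.263e+05 m = 126.3 km.

126 km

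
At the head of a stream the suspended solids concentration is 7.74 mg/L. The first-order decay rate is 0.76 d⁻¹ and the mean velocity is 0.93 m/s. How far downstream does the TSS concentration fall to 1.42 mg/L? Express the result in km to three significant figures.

From C = C₀·e^(−kt), t = ln(C₀/C)/k = ln(7.74/1.42)/0.76 = 1.696/0.76 = 2.231 d.
Distance = v·t = 0.93 m/s × 1.928e+05 s = 1.793e+05 m = 179.3 km.

179 km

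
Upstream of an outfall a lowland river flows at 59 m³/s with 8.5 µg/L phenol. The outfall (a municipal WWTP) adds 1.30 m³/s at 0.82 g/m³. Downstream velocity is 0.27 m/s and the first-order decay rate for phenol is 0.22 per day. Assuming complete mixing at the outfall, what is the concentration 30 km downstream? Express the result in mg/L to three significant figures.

0.0196 mg/L

8.5 µg/L = 0.0085 mg/L.
After complete mixing, C₀ = (1.3·0.82 + 59·0.0085) / 60.3 = 0.026 mg/L.
Travel time t = 3e+04 m / 0.27 m/s = 1.111e+05 s = 1.286 d.
C = 0.026·exp(−0.22·1.286) = 0.026·0.7536 = 0.01959 mg/L.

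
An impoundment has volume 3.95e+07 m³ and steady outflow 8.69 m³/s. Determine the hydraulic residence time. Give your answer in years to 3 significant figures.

0.144 yr

Q = 8.69 m³/s × 3.156e+07 s/yr = 2.742e+08 m³/yr.
Hydraulic residence time τ = V/Q = 3.95e+07/2.742e+08 = 0.144 yr.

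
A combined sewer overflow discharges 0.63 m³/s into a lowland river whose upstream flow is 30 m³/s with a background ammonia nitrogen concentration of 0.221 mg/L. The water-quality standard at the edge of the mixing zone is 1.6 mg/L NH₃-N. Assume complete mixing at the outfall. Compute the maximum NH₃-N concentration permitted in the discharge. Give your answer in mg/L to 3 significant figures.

Mass balance: 1.6·30.63 = 0.63·Cₑ + 30·0.221.
Cₑ = (49.01 − 6.63) / 0.63 = 67.27 mg/L.

67.3 mg/L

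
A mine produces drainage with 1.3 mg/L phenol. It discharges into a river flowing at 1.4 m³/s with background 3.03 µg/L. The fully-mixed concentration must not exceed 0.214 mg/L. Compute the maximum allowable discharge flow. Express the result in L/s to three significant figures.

3.03 µg/L = 0.00303 mg/L.
Mass balance at complete mixing: C_std·(Q_w + Q_r) = Q_w·C_e + Q_r·C_b.
Rearranging, Q_w = Q_r·(C_std − C_b)/(C_e − C_std) = 1.4·(0.214 − 0.00303) / (1.3 − 0.214) = 0.272 m³/s.
= 272 L/s.

272 L/s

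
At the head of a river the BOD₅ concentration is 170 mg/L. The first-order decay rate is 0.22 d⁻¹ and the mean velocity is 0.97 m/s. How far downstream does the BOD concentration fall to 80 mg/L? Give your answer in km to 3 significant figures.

287 km

From C = C₀·e^(−kt), t = ln(C₀/C)/k = ln(170/80)/0.22 = 0.7538/0.22 = 3.426 d.
Distance = v·t = 0.97 m/s × 2.96e+05 s = 2.871e+05 m = 287.1 km.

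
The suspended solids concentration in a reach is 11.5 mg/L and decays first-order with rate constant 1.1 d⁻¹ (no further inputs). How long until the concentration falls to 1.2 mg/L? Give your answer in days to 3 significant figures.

t = ln(C₀/C)/k = ln(11.5/1.2)/1.1 = 2.26/1.1 = 2.055 d.

2.05 d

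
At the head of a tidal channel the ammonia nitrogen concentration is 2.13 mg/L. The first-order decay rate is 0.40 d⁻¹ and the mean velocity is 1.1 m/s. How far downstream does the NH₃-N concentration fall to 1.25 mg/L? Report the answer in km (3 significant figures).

127 km

From C = C₀·e^(−kt), t = ln(C₀/C)/k = ln(2.13/1.25)/0.40 = 0.533/0.40 = 1.332 d.
Distance = v·t = 1.1 m/s × 1.151e+05 s = 1.266e+05 m = 126.6 km.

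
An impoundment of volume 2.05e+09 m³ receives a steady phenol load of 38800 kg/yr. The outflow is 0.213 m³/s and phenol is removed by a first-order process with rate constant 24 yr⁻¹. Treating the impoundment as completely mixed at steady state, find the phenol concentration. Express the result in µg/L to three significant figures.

0.789 µg/L

Outflow Q = 0.213 m³/s × 3.156e+07 s/yr = 6.722e+06 m³/yr.
Steady-state CSTR mass balance: W = Q·C + k·V·C, so C = W/(Q + kV).
Q + kV = 6.722e+06 + 24·2.05e+09 = 4.921e+10 m³/yr.
C = 38800/4.921e+10 = 7.885e-07 kg/m³ = 0.0007885 mg/L = 0.7885 µg/L.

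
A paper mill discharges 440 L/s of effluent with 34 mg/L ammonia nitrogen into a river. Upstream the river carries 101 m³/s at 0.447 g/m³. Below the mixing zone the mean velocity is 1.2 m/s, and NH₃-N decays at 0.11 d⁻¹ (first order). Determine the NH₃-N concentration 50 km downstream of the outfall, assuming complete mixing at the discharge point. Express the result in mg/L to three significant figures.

0.562 mg/L

440 L/s = 0.44 m³/s.
After complete mixing, C₀ = (0.44·34 + 101·0.447) / 101.4 = 0.5925 mg/L.
Travel time t = 5e+04 m / 1.2 m/s = 4.167e+04 s = 0.4823 d.
C = 0.5925·exp(−0.11·0.4823) = 0.5925·0.9483 = 0.5619 mg/L.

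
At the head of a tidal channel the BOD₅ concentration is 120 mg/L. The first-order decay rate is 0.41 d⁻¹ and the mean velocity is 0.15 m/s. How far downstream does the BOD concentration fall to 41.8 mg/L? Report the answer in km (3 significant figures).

33.3 km

From C = C₀·e^(−kt), t = ln(C₀/C)/k = ln(120/41.8)/0.41 = 1.055/0.41 = 2.572 d.
Distance = v·t = 0.15 m/s × 2.222e+05 s = 3.334e+04 m = 33.34 km.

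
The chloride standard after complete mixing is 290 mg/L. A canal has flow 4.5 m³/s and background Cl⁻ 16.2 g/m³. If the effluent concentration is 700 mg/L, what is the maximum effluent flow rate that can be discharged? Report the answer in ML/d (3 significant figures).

Mass balance at complete mixing: C_std·(Q_w + Q_r) = Q_w·C_e + Q_r·C_b.
Rearranging, Q_w = Q_r·(C_std − C_b)/(C_e − C_std) = 4.5·(290 − 16.2) / (700 − 290) = 3.005 m³/s.
= 259.6 ML/d.

260 ML/d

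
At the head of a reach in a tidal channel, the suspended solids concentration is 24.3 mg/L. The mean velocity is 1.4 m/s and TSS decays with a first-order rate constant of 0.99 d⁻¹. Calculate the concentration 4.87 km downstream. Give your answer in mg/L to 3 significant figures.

Travel time t = 4.87 km / 1.4 m/s = 4870/1.4 = 3479 s = 0.04026 d.
First-order decay: C = 24.3·exp(−0.99·0.04026) = 24.3·0.9609 = 23.35 mg/L.

23.4 mg/L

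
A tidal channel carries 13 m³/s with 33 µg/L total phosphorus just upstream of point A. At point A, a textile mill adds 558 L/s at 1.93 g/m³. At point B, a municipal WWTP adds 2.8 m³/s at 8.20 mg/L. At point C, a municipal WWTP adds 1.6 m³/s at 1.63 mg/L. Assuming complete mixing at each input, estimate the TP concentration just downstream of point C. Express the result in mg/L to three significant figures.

33 µg/L = 0.033 mg/L.
558 L/s = 0.558 m³/s.
After input A: C = (13·0.033 + 0.558·1.93) / 13.56 = 0.1111 mg/L.
After input B: C = (13.56·0.1111 + 2.8·8.2) / 16.36 = 1.496 mg/L.
After input C: C = (16.36·1.496 + 1.6·1.63) / 17.96 = 1.508 mg/L.

1.51 mg/L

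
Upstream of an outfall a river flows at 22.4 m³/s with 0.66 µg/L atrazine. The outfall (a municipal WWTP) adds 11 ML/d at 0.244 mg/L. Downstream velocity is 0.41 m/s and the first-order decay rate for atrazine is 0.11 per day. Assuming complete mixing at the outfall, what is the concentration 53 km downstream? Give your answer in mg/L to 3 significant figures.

0.00173 mg/L

11 ML/d = 0.1273 m³/s.
0.66 µg/L = 0.00066 mg/L.
After complete mixing, C₀ = (0.1273·0.244 + 22.4·0.00066) / 22.53 = 0.002035 mg/L.
Travel time t = 5.3e+04 m / 0.41 m/s = 1.293e+05 s = 1.496 d.
C = 0.002035·exp(−0.11·1.496) = 0.002035·0.8483 = 0.001726 mg/L.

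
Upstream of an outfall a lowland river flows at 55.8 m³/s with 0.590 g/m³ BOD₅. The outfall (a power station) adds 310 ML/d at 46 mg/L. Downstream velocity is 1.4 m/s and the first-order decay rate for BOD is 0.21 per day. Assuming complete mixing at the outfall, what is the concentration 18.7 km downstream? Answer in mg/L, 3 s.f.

3.23 mg/L

310 ML/d = 3.588 m³/s.
After complete mixing, C₀ = (3.588·46 + 55.8·0.59) / 59.39 = 3.333 mg/L.
Travel time t = 1.87e+04 m / 1.4 m/s = 1.336e+04 s = 0.1546 d.
C = 3.333·exp(−0.21·0.1546) = 3.333·0.9681 = 3.227 mg/L.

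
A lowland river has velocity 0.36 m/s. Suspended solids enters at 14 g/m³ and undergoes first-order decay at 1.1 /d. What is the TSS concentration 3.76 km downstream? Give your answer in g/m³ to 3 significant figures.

Travel time t = 3.76 km / 0.36 m/s = 3760/0.36 = 1.044e+04 s = 0.1209 d.
First-order decay: C = 14·exp(−1.1·0.1209) = 14·0.8755 = 12.26 g/m³.

12.3 g/m³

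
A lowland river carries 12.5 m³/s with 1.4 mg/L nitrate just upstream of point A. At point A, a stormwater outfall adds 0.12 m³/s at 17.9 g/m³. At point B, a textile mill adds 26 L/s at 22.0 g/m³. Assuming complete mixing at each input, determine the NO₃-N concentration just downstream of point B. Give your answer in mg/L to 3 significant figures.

After input A: C = (12.5·1.4 + 0.12·17.9) / 12.62 = 1.557 mg/L.
26 L/s = 0.026 m³/s.
After input B: C = (12.62·1.557 + 0.026·22) / 12.65 = 1.599 mg/L.

1.60 mg/L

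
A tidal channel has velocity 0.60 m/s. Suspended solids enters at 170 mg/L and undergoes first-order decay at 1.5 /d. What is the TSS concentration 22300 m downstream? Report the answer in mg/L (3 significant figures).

89.2 mg/L

Travel time t = 22300 m / 0.60 m/s = 2.23e+04/0.60 = 3.717e+04 s = 0.4302 d.
First-order decay: C = 170·exp(−1.5·0.4302) = 170·0.5245 = 89.17 mg/L.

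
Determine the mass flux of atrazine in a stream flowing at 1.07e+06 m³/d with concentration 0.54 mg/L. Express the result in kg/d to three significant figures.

578 kg/d

1.07e+06 m³/d = 12.38 m³/s.
Mass flux = Q·C = 12.38 m³/s × 0.54 g/m³ = 6.688 g/s.
= 6.688 g/s × 86.4 = 577.8 kg/d.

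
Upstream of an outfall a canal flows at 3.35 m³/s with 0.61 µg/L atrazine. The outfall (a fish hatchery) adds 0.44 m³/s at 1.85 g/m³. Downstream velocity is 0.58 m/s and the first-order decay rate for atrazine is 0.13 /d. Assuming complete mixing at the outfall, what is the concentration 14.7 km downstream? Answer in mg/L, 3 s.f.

0.61 µg/L = 0.00061 mg/L.
After complete mixing, C₀ = (0.44·1.85 + 3.35·0.00061) / 3.79 = 0.2153 mg/L.
Travel time t = 1.47e+04 m / 0.58 m/s = 2.534e+04 s = 0.2933 d.
C = 0.2153·exp(−0.13·0.2933) = 0.2153·0.9626 = 0.2073 mg/L.

0.207 mg/L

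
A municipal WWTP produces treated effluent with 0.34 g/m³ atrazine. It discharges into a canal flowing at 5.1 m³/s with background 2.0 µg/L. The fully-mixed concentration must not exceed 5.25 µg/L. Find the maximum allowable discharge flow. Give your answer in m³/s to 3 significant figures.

2.0 µg/L = 0.002 mg/L.
5.25 µg/L = 0.00525 mg/L.
Mass balance at complete mixing: C_std·(Q_w + Q_r) = Q_w·C_e + Q_r·C_b.
Rearranging, Q_w = Q_r·(C_std − C_b)/(C_e − C_std) = 5.1·(0.00525 − 0.002) / (0.34 − 0.00525) = 0.04951 m³/s.

0.0495 m³/s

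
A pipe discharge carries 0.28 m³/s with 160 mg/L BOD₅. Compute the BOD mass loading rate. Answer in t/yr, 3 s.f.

Mass flux = Q·C = 0.28 m³/s × 160 g/m³ = 44.8 g/s.
= 44.8 g/s × 31.56 = 1414 t/yr.

1410 t/yr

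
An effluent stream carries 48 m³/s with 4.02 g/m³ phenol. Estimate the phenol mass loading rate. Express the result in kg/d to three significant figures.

Mass flux = Q·C = 48 m³/s × 4.02 g/m³ = 193 g/s.
= 193 g/s × 86.4 = 1.667e+04 kg/d.

16700 kg/d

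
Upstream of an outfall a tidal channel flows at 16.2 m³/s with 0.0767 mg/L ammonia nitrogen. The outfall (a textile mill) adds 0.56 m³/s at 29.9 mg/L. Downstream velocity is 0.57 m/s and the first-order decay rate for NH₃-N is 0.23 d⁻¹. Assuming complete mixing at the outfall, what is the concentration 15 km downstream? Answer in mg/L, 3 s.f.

1.00 mg/L

After complete mixing, C₀ = (0.56·29.9 + 16.2·0.0767) / 16.76 = 1.073 mg/L.
Travel time t = 1.5e+04 m / 0.57 m/s = 2.632e+04 s = 0.3046 d.
C = 1.073·exp(−0.23·0.3046) = 1.073·0.9323 = 1.001 mg/L.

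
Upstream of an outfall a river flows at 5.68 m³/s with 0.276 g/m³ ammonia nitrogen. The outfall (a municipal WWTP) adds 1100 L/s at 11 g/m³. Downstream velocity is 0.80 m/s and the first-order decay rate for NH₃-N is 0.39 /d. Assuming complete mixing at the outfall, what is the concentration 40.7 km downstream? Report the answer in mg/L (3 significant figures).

1100 L/s = 1.1 m³/s.
After complete mixing, C₀ = (1.1·11 + 5.68·0.276) / 6.78 = 2.016 mg/L.
Travel time t = 4.07e+04 m / 0.80 m/s = 5.088e+04 s = 0.5888 d.
C = 2.016·exp(−0.39·0.5888) = 2.016·0.7948 = 1.602 mg/L.

1.60 mg/L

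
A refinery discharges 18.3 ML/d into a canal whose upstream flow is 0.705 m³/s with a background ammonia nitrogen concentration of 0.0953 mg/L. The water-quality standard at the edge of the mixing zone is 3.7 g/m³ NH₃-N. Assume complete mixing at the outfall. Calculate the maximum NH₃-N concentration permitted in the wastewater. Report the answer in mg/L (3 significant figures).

18.3 ML/d = 0.2118 m³/s.
Mass balance: 3.7·0.9168 = 0.2118·Cₑ + 0.705·0.0953.
Cₑ = (3.392 − 0.06719) / 0.2118 = 15.7 mg/L.

15.7 mg/L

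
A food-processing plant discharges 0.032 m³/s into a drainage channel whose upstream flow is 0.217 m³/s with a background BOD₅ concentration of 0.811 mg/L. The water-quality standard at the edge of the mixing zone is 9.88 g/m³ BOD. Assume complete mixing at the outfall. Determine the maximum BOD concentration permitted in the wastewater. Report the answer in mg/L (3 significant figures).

71.4 mg/L

Mass balance: 9.88·0.249 = 0.032·Cₑ + 0.217·0.811.
Cₑ = (2.46 − 0.176) / 0.032 = 71.38 mg/L.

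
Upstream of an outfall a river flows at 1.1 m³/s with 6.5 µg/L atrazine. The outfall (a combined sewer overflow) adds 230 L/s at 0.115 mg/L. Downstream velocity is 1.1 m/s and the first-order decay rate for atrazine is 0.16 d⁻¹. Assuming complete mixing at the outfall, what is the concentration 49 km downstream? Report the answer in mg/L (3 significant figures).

230 L/s = 0.23 m³/s.
6.5 µg/L = 0.0065 mg/L.
After complete mixing, C₀ = (0.23·0.115 + 1.1·0.0065) / 1.33 = 0.02526 mg/L.
Travel time t = 4.9e+04 m / 1.1 m/s = 4.455e+04 s = 0.5156 d.
C = 0.02526·exp(−0.16·0.5156) = 0.02526·0.9208 = 0.02326 mg/L.

0.0233 mg/L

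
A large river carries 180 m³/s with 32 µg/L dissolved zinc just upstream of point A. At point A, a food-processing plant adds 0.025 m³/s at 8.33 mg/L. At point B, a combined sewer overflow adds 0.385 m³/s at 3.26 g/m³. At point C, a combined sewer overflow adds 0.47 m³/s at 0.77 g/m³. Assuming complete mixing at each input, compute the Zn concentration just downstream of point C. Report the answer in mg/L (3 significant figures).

0.0419 mg/L

32 µg/L = 0.032 mg/L.
After input A: C = (180·0.032 + 0.025·8.33) / 180 = 0.03315 mg/L.
After input B: C = (180·0.03315 + 0.385·3.26) / 180.4 = 0.04004 mg/L.
After input C: C = (180.4·0.04004 + 0.47·0.77) / 180.9 = 0.04194 mg/L.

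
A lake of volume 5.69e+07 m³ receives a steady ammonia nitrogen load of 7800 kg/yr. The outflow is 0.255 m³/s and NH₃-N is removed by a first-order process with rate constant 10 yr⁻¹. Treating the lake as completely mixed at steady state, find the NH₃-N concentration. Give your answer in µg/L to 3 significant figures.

13.5 µg/L

Outflow Q = 0.255 m³/s × 3.156e+07 s/yr = 8.047e+06 m³/yr.
Steady-state CSTR mass balance: W = Q·C + k·V·C, so C = W/(Q + kV).
Q + kV = 8.047e+06 + 10·5.69e+07 = 5.77e+08 m³/yr.
C = 7800/5.77e+08 = 1.352e-05 kg/m³ = 0.01352 mg/L = 13.52 µg/L.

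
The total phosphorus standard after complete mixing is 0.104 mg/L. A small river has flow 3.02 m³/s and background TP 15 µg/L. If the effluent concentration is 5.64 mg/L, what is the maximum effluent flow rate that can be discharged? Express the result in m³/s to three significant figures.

0.0486 m³/s

15 µg/L = 0.015 mg/L.
Mass balance at complete mixing: C_std·(Q_w + Q_r) = Q_w·C_e + Q_r·C_b.
Rearranging, Q_w = Q_r·(C_std − C_b)/(C_e − C_std) = 3.02·(0.104 − 0.015) / (5.64 − 0.104) = 0.04855 m³/s.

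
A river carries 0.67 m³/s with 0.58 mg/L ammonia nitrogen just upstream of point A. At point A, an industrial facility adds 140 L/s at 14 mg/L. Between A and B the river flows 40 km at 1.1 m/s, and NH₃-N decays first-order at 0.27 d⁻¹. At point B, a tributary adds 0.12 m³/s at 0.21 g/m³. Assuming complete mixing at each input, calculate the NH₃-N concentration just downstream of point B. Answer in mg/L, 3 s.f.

2.28 mg/L

140 L/s = 0.14 m³/s.
After input A: C = (0.67·0.58 + 0.14·14) / 0.81 = 2.9 mg/L.
Over the 40 km reach to input B (t = 3.636e+04 s = 0.4209 d), decay gives C = 2.9·exp(−0.27·0.4209) = 2.588 mg/L.
After input B: C = (0.81·2.588 + 0.12·0.21) / 0.93 = 2.281 mg/L.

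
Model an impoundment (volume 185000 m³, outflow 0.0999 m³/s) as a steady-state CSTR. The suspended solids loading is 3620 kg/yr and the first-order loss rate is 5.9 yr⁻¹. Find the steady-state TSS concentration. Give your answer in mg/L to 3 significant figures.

Outflow Q = 0.0999 m³/s × 3.156e+07 s/yr = 3.153e+06 m³/yr.
Steady-state CSTR mass balance: W = Q·C + k·V·C, so C = W/(Q + kV).
Q + kV = 3.153e+06 + 5.9·185000 = 4.244e+06 m³/yr.
C = 3620/4.244e+06 = 0.0008529 kg/m³ = 0.8529 mg/L.

0.853 mg/L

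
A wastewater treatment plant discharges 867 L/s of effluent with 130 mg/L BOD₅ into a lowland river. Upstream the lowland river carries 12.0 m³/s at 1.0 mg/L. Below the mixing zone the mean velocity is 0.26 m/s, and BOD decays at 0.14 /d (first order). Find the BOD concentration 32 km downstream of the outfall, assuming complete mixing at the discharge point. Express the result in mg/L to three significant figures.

867 L/s = 0.867 m³/s.
After complete mixing, C₀ = (0.867·130 + 12·1) / 12.87 = 9.692 mg/L.
Travel time t = 3.2e+04 m / 0.26 m/s = 1.231e+05 s = 1.425 d.
C = 9.692·exp(−0.14·1.425) = 9.692·0.8192 = 7.94 mg/L.

7.94 mg/L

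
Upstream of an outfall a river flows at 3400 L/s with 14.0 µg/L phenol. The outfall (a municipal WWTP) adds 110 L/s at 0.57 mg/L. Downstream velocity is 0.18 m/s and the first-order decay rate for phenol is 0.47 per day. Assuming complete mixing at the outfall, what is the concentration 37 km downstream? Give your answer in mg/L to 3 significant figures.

0.0103 mg/L

110 L/s = 0.11 m³/s.
3400 L/s = 3.4 m³/s.
14.0 µg/L = 0.014 mg/L.
After complete mixing, C₀ = (0.11·0.57 + 3.4·0.014) / 3.51 = 0.03142 mg/L.
Travel time t = 3.7e+04 m / 0.18 m/s = 2.056e+05 s = 2.379 d.
C = 0.03142·exp(−0.47·2.379) = 0.03142·0.3269 = 0.01027 mg/L.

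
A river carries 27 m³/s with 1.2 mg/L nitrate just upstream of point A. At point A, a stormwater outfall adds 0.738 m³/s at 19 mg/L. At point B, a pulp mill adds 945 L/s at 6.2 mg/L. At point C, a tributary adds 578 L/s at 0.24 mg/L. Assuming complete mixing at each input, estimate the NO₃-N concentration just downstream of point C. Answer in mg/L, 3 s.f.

1.79 mg/L

After input A: C = (27·1.2 + 0.738·19) / 27.74 = 1.674 mg/L.
945 L/s = 0.945 m³/s.
After input B: C = (27.74·1.674 + 0.945·6.2) / 28.68 = 1.823 mg/L.
578 L/s = 0.578 m³/s.
After input C: C = (28.68·1.823 + 0.578·0.24) / 29.26 = 1.791 mg/L.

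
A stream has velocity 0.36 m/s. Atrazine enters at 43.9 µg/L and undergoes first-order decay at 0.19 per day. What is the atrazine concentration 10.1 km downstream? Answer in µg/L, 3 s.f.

Travel time t = 10.1 km / 0.36 m/s = 1.01e+04/0.36 = 2.806e+04 s = 0.3247 d.
First-order decay: C = 43.9·exp(−0.19·0.3247) = 43.9·0.9402 = 41.27 µg/L.

41.3 µg/L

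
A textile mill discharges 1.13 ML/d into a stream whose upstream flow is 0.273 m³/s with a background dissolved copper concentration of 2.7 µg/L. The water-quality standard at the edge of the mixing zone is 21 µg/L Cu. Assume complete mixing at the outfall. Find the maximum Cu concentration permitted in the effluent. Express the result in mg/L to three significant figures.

0.403 mg/L

1.13 ML/d = 0.01308 m³/s.
2.7 µg/L = 0.0027 mg/L.
21 µg/L = 0.021 mg/L.
Mass balance: 0.021·0.2861 = 0.01308·Cₑ + 0.273·0.0027.
Cₑ = (0.006008 − 0.0007371) / 0.01308 = 0.403 mg/L.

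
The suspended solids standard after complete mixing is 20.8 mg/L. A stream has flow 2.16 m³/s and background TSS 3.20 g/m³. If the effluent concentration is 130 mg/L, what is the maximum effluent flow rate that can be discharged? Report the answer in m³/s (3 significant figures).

Mass balance at complete mixing: C_std·(Q_w + Q_r) = Q_w·C_e + Q_r·C_b.
Rearranging, Q_w = Q_r·(C_std − C_b)/(C_e − C_std) = 2.16·(20.8 − 3.2) / (130 − 20.8) = 0.3481 m³/s.

0.348 m³/s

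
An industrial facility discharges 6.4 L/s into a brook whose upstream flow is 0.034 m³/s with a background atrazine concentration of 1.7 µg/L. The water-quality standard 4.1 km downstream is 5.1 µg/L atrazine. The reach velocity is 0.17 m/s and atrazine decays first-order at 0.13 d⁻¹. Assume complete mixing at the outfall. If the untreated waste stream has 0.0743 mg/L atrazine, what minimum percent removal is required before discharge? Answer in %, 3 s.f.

6.4 L/s = 0.0064 m³/s.
1.7 µg/L = 0.0017 mg/L.
5.1 µg/L = 0.0051 mg/L.
Travel time to the compliance point: t = 4100/0.17 = 2.412e+04 s = 0.2791 d; decay factor exp(−0.13·0.2791) = 0.9644.
So the concentration just after mixing may be at most 0.0051/0.9644 = 0.005288 mg/L.
Mass balance: 0.005288·0.0404 = 0.0064·Cₑ + 0.034·0.0017.
Cₑ = (0.0002137 − 5.78e-05) / 0.0064 = 0.02435 mg/L.
Required removal = 1 − 0.02435/0.0743 = 67.22 %.

67.2 %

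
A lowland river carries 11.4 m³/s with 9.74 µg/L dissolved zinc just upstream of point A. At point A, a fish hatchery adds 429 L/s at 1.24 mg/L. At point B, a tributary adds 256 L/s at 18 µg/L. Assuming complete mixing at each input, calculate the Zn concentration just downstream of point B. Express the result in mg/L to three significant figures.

0.0536 mg/L

9.74 µg/L = 0.00974 mg/L.
429 L/s = 0.429 m³/s.
After input A: C = (11.4·0.00974 + 0.429·1.24) / 11.83 = 0.05436 mg/L.
256 L/s = 0.256 m³/s.
18 µg/L = 0.018 mg/L.
After input B: C = (11.83·0.05436 + 0.256·0.018) / 12.09 = 0.05359 mg/L.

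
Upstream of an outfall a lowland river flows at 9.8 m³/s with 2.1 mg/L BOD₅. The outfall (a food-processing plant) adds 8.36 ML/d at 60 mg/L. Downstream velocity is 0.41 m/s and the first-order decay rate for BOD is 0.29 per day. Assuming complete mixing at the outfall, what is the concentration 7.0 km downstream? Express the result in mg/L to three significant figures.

2.52 mg/L

8.36 ML/d = 0.09676 m³/s.
After complete mixing, C₀ = (0.09676·60 + 9.8·2.1) / 9.897 = 2.666 mg/L.
Travel time t = 7000 m / 0.41 m/s = 1.707e+04 s = 0.1976 d.
C = 2.666·exp(−0.29·0.1976) = 2.666·0.9443 = 2.518 mg/L.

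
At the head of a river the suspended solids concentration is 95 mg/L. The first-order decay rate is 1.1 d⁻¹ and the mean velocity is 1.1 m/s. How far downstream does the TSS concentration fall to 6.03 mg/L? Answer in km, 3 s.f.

From C = C₀·e^(−kt), t = ln(C₀/C)/k = ln(95/6.03)/1.1 = 2.757/1.1 = 2.506 d.
Distance = v·t = 1.1 m/s × 2.166e+05 s = 2.382e+05 m = 238.2 km.

238 km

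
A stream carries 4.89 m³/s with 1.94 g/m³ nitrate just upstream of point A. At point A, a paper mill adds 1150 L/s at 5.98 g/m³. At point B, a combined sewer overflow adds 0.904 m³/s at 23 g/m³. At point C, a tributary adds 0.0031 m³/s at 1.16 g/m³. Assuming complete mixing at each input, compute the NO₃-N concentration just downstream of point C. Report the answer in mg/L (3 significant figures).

1150 L/s = 1.15 m³/s.
After input A: C = (4.89·1.94 + 1.15·5.98) / 6.04 = 2.709 mg/L.
After input B: C = (6.04·2.709 + 0.904·23) / 6.944 = 5.351 mg/L.
After input C: C = (6.944·5.351 + 0.0031·1.16) / 6.947 = 5.349 mg/L.

5.35 mg/L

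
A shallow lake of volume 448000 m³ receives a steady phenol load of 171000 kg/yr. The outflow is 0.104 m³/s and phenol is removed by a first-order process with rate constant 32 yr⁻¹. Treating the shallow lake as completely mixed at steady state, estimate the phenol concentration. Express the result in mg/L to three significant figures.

9.71 mg/L

Outflow Q = 0.104 m³/s × 3.156e+07 s/yr = 3.282e+06 m³/yr.
Steady-state CSTR mass balance: W = Q·C + k·V·C, so C = W/(Q + kV).
Q + kV = 3.282e+06 + 32·448000 = 1.762e+07 m³/yr.
C = 171000/1.762e+07 = 0.009706 kg/m³ = 9.706 mg/L.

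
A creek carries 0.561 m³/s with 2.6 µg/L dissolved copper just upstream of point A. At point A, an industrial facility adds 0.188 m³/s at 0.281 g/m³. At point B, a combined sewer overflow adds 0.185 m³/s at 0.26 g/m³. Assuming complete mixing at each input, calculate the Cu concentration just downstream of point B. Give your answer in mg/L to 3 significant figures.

2.6 µg/L = 0.0026 mg/L.
After input A: C = (0.561·0.0026 + 0.188·0.281) / 0.749 = 0.07248 mg/L.
After input B: C = (0.749·0.07248 + 0.185·0.26) / 0.934 = 0.1096 mg/L.

0.110 mg/L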